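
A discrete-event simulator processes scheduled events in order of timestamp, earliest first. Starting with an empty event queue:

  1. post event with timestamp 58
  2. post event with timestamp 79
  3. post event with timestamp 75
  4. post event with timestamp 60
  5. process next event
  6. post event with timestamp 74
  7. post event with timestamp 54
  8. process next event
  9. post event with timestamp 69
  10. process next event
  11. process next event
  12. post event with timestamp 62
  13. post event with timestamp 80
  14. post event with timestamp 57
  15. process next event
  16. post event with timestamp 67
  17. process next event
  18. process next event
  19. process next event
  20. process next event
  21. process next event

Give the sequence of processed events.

58, 54, 60, 69, 57, 62, 67, 74, 75, 79

insert 58 → {58}
insert 79 → {58, 79}
insert 75 → {58, 75, 79}
insert 60 → {58, 60, 75, 79}
process next event → 58; now {60, 75, 79}
insert 74 → {60, 74, 75, 79}
insert 54 → {54, 60, 74, 75, 79}
process next event → 54; now {60, 74, 75, 79}
insert 69 → {60, 69, 74, 75, 79}
process next event → 60; now {69, 74, 75, 79}
process next event → 69; now {74, 75, 79}
insert 62 → {62, 74, 75, 79}
insert 80 → {62, 74, 75, 79, 80}
insert 57 → {57, 62, 74, 75, 79, 80}
process next event → 57; now {62, 74, 75, 79, 80}
insert 67 → {62, 67, 74, 75, 79, 80}
process next event → 62; now {67, 74, 75, 79, 80}
process next event → 67; now {74, 75, 79, 80}
process next event → 74; now {75, 79, 80}
process next event → 75; now {79, 80}
process next event → 79; now {80}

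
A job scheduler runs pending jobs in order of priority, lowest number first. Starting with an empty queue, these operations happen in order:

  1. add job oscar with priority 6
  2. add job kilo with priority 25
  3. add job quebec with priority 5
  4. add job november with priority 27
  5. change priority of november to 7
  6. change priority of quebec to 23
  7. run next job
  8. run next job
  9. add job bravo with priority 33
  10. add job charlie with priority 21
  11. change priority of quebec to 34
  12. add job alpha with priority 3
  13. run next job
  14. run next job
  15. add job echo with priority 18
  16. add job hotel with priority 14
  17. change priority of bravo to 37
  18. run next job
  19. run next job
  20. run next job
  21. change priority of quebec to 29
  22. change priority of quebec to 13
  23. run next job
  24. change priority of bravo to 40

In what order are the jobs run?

add oscar (priority 6) → {oscar:6}
add kilo (priority 25) → {oscar:6, kilo:25}
add quebec (priority 5) → {quebec:5, oscar:6, kilo:25}
add november (priority 27) → {quebec:5, oscar:6, kilo:25, november:27}
update november to priority 7 → {quebec:5, oscar:6, november:7, kilo:25}
update quebec to priority 23 → {oscar:6, november:7, quebec:23, kilo:25}
run next job → oscar; now {november:7, quebec:23, kilo:25}
run next job → november; now {quebec:23, kilo:25}
add bravo (priority 33) → {quebec:23, kilo:25, bravo:33}
add charlie (priority 21) → {charlie:21, quebec:23, kilo:25, bravo:33}
update quebec to priority 34 → {charlie:21, kilo:25, bravo:33, quebec:34}
add alpha (priority 3) → {alpha:3, charlie:21, kilo:25, bravo:33, quebec:34}
run next job → alpha; now {charlie:21, kilo:25, bravo:33, quebec:34}
run next job → charlie; now {kilo:25, bravo:33, quebec:34}
add echo (priority 18) → {echo:18, kilo:25, bravo:33, quebec:34}
add hotel (priority 14) → {hotel:14, echo:18, kilo:25, bravo:33, quebec:34}
update bravo to priority 37 → {hotel:14, echo:18, kilo:25, quebec:34, bravo:37}
run next job → hotel; now {echo:18, kilo:25, quebec:34, bravo:37}
run next job → echo; now {kilo:25, quebec:34, bravo:37}
run next job → kilo; now {quebec:34, bravo:37}
update quebec to priority 29 → {quebec:29, bravo:37}
update quebec to priority 13 → {quebec:13, bravo:37}
run next job → quebec; now {bravo:37}
update bravo to priority 40 → {bravo:40}

oscar, november, alpha, charlie, hotel, echo, kilo, quebec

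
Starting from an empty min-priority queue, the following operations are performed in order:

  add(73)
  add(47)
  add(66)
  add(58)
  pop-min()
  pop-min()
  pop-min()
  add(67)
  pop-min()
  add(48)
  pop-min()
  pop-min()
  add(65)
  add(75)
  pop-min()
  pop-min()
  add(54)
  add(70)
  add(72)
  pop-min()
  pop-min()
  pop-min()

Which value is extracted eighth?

75

insert 73 → {73}
insert 47 → {47, 73}
insert 66 → {47, 66, 73}
insert 58 → {47, 58, 66, 73}
pop-min → 47; now {58, 66, 73}
pop-min → 58; now {66, 73}
pop-min → 66; now {73}
insert 67 → {67, 73}
pop-min → 67; now {73}
insert 48 → {48, 73}
pop-min → 48; now {73}
pop-min → 73; now {}
insert 65 → {65}
insert 75 → {65, 75}
pop-min → 65; now {75}
pop-min → 75; now {}
insert 54 → {54}
insert 70 → {54, 70}
insert 72 → {54, 70, 72}
pop-min → 54; now {70, 72}
pop-min → 70; now {72}
pop-min → 72; now {}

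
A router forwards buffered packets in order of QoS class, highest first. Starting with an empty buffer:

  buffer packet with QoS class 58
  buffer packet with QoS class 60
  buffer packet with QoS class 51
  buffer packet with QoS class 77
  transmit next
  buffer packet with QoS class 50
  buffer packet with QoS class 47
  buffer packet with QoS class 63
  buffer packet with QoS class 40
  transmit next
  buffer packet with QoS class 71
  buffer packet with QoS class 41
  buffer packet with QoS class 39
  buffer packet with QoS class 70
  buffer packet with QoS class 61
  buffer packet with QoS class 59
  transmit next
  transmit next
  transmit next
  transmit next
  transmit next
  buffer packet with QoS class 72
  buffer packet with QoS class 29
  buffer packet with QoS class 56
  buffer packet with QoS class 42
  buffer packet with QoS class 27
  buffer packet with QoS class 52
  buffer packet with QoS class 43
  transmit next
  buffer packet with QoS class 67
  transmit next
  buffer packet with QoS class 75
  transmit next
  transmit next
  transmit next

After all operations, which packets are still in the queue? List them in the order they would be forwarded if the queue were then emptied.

52, 51, 50, 47, 43, 42, 41, 40, 39, 29, 27

insert 58 → {58}
insert 60 → {60, 58}
insert 51 → {60, 58, 51}
insert 77 → {77, 60, 58, 51}
transmit next → 77; now {60, 58, 51}
insert 50 → {60, 58, 51, 50}
insert 47 → {60, 58, 51, 50, 47}
insert 63 → {63, 60, 58, 51, 50, 47}
insert 40 → {63, 60, 58, 51, 50, 47, 40}
transmit next → 63; now {60, 58, 51, 50, 47, 40}
insert 71 → {71, 60, 58, 51, 50, 47, 40}
insert 41 → {71, 60, 58, 51, 50, 47, 41, 40}
insert 39 → {71, 60, 58, 51, 50, 47, 41, 40, 39}
insert 70 → {71, 70, 60, 58, 51, 50, 47, 41, 40, 39}
insert 61 → {71, 70, 61, 60, 58, 51, 50, 47, 41, 40, 39}
insert 59 → {71, 70, 61, 60, 59, 58, 51, 50, 47, 41, 40, 39}
transmit next → 71; now {70, 61, 60, 59, 58, 51, 50, 47, 41, 40, 39}
transmit next → 70; now {61, 60, 59, 58, 51, 50, 47, 41, 40, 39}
transmit next → 61; now {60, 59, 58, 51, 50, 47, 41, 40, 39}
transmit next → 60; now {59, 58, 51, 50, 47, 41, 40, 39}
transmit next → 59; now {58, 51, 50, 47, 41, 40, 39}
insert 72 → {72, 58, 51, 50, 47, 41, 40, 39}
insert 29 → {72, 58, 51, 50, 47, 41, 40, 39, 29}
insert 56 → {72, 58, 56, 51, 50, 47, 41, 40, 39, 29}
insert 42 → {72, 58, 56, 51, 50, 47, 42, 41, 40, 39, 29}
insert 27 → {72, 58, 56, 51, 50, 47, 42, 41, 40, 39, 29, 27}
insert 52 → {72, 58, 56, 52, 51, 50, 47, 42, 41, 40, 39, 29, 27}
insert 43 → {72, 58, 56, 52, 51, 50, 47, 43, 42, 41, 40, 39, 29, 27}
transmit next → 72; now {58, 56, 52, 51, 50, 47, 43, 42, 41, 40, 39, 29, 27}
insert 67 → {67, 58, 56, 52, 51, 50, 47, 43, 42, 41, 40, 39, 29, 27}
transmit next → 67; now {58, 56, 52, 51, 50, 47, 43, 42, 41, 40, 39, 29, 27}
insert 75 → {75, 58, 56, 52, 51, 50, 47, 43, 42, 41, 40, 39, 29, 27}
transmit next → 75; now {58, 56, 52, 51, 50, 47, 43, 42, 41, 40, 39, 29, 27}
transmit next → 58; now {56, 52, 51, 50, 47, 43, 42, 41, 40, 39, 29, 27}
transmit next → 56; now {52, 51, 50, 47, 43, 42, 41, 40, 39, 29, 27}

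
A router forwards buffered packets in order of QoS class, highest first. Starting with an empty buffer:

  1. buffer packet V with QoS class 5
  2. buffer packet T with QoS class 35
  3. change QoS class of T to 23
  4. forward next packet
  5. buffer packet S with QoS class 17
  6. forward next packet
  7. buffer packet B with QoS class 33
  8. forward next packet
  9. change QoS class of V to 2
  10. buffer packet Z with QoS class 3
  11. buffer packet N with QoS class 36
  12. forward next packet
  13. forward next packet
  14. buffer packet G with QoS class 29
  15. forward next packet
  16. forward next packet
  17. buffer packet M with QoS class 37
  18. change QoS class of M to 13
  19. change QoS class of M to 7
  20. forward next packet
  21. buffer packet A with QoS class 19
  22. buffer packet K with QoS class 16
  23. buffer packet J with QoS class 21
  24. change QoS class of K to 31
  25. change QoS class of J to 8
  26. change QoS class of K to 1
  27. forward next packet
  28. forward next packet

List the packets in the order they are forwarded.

add V (QoS class 5) → {V:5}
add T (QoS class 35) → {T:35, V:5}
update T to QoS class 23 → {T:23, V:5}
forward next packet → T; now {V:5}
add S (QoS class 17) → {S:17, V:5}
forward next packet → S; now {V:5}
add B (QoS class 33) → {B:33, V:5}
forward next packet → B; now {V:5}
update V to QoS class 2 → {V:2}
add Z (QoS class 3) → {Z:3, V:2}
add N (QoS class 36) → {N:36, Z:3, V:2}
forward next packet → N; now {Z:3, V:2}
forward next packet → Z; now {V:2}
add G (QoS class 29) → {G:29, V:2}
forward next packet → G; now {V:2}
forward next packet → V; now {}
add M (QoS class 37) → {M:37}
update M to QoS class 13 → {M:13}
update M to QoS class 7 → {M:7}
forward next packet → M; now {}
add A (QoS class 19) → {A:19}
add K (QoS class 16) → {A:19, K:16}
add J (QoS class 21) → {J:21, A:19, K:16}
update K to QoS class 31 → {K:31, J:21, A:19}
update J to QoS class 8 → {K:31, A:19, J:8}
update K to QoS class 1 → {A:19, J:8, K:1}
forward next packet → A; now {J:8, K:1}
forward next packet → J; now {K:1}

T → S → B → N → Z → G → V → M → A → J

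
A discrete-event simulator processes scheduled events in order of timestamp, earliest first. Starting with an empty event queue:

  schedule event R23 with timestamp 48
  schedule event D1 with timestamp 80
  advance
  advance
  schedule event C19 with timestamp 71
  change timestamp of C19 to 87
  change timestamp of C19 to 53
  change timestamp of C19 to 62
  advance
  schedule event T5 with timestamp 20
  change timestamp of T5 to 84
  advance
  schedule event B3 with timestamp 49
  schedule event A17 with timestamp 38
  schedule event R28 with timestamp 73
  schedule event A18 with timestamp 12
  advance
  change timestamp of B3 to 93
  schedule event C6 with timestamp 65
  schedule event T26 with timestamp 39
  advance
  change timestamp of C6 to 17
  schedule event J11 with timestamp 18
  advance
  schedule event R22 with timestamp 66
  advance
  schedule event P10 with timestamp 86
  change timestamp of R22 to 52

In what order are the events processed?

add R23 (timestamp 48) → {R23:48}
add D1 (timestamp 80) → {R23:48, D1:80}
advance → R23; now {D1:80}
advance → D1; now {}
add C19 (timestamp 71) → {C19:71}
update C19 to timestamp 87 → {C19:87}
update C19 to timestamp 53 → {C19:53}
update C19 to timestamp 62 → {C19:62}
advance → C19; now {}
add T5 (timestamp 20) → {T5:20}
update T5 to timestamp 84 → {T5:84}
advance → T5; now {}
add B3 (timestamp 49) → {B3:49}
add A17 (timestamp 38) → {A17:38, B3:49}
add R28 (timestamp 73) → {A17:38, B3:49, R28:73}
add A18 (timestamp 12) → {A18:12, A17:38, B3:49, R28:73}
advance → A18; now {A17:38, B3:49, R28:73}
update B3 to timestamp 93 → {A17:38, R28:73, B3:93}
add C6 (timestamp 65) → {A17:38, C6:65, R28:73, B3:93}
add T26 (timestamp 39) → {A17:38, T26:39, C6:65, R28:73, B3:93}
advance → A17; now {T26:39, C6:65, R28:73, B3:93}
update C6 to timestamp 17 → {C6:17, T26:39, R28:73, B3:93}
add J11 (timestamp 18) → {C6:17, J11:18, T26:39, R28:73, B3:93}
advance → C6; now {J11:18, T26:39, R28:73, B3:93}
add R22 (timestamp 66) → {J11:18, T26:39, R22:66, R28:73, B3:93}
advance → J11; now {T26:39, R22:66, R28:73, B3:93}
add P10 (timestamp 86) → {T26:39, R22:66, R28:73, P10:86, B3:93}
update R22 to timestamp 52 → {T26:39, R22:52, R28:73, P10:86, B3:93}

[R23, D1, C19, T5, A18, A17, C6, J11]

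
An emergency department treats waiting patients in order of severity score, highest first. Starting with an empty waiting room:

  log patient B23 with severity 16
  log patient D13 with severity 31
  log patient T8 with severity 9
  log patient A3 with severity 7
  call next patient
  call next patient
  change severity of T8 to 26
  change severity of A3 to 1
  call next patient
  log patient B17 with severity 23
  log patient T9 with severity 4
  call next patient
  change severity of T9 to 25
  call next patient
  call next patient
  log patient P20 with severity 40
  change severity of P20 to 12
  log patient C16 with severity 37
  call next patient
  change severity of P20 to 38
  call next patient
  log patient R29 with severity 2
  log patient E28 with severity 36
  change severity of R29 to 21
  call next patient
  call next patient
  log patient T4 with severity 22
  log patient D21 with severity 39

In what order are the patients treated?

D13, B23, T8, B17, T9, A3, C16, P20, E28, R29

add B23 (severity 16) → {B23:16}
add D13 (severity 31) → {D13:31, B23:16}
add T8 (severity 9) → {D13:31, B23:16, T8:9}
add A3 (severity 7) → {D13:31, B23:16, T8:9, A3:7}
call next patient → D13; now {B23:16, T8:9, A3:7}
call next patient → B23; now {T8:9, A3:7}
update T8 to severity 26 → {T8:26, A3:7}
update A3 to severity 1 → {T8:26, A3:1}
call next patient → T8; now {A3:1}
add B17 (severity 23) → {B17:23, A3:1}
add T9 (severity 4) → {B17:23, T9:4, A3:1}
call next patient → B17; now {T9:4, A3:1}
update T9 to severity 25 → {T9:25, A3:1}
call next patient → T9; now {A3:1}
call next patient → A3; now {}
add P20 (severity 40) → {P20:40}
update P20 to severity 12 → {P20:12}
add C16 (severity 37) → {C16:37, P20:12}
call next patient → C16; now {P20:12}
update P20 to severity 38 → {P20:38}
call next patient → P20; now {}
add R29 (severity 2) → {R29:2}
add E28 (severity 36) → {E28:36, R29:2}
update R29 to severity 21 → {E28:36, R29:21}
call next patient → E28; now {R29:21}
call next patient → R29; now {}
add T4 (severity 22) → {T4:22}
add D21 (severity 39) → {D21:39, T4:22}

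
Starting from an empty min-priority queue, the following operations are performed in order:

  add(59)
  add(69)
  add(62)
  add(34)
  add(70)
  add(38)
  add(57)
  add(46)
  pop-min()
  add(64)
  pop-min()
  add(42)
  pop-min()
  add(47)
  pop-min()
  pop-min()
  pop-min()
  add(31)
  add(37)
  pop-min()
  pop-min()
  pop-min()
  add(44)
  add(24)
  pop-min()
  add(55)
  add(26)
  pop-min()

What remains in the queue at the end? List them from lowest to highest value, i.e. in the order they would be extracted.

[44, 55, 62, 64, 69, 70]

insert 59 → {59}
insert 69 → {59, 69}
insert 62 → {59, 62, 69}
insert 34 → {34, 59, 62, 69}
insert 70 → {34, 59, 62, 69, 70}
insert 38 → {34, 38, 59, 62, 69, 70}
insert 57 → {34, 38, 57, 59, 62, 69, 70}
insert 46 → {34, 38, 46, 57, 59, 62, 69, 70}
pop-min → 34; now {38, 46, 57, 59, 62, 69, 70}
insert 64 → {38, 46, 57, 59, 62, 64, 69, 70}
pop-min → 38; now {46, 57, 59, 62, 64, 69, 70}
insert 42 → {42, 46, 57, 59, 62, 64, 69, 70}
pop-min → 42; now {46, 57, 59, 62, 64, 69, 70}
insert 47 → {46, 47, 57, 59, 62, 64, 69, 70}
pop-min → 46; now {47, 57, 59, 62, 64, 69, 70}
pop-min → 47; now {57, 59, 62, 64, 69, 70}
pop-min → 57; now {59, 62, 64, 69, 70}
insert 31 → {31, 59, 62, 64, 69, 70}
insert 37 → {31, 37, 59, 62, 64, 69, 70}
pop-min → 31; now {37, 59, 62, 64, 69, 70}
pop-min → 37; now {59, 62, 64, 69, 70}
pop-min → 59; now {62, 64, 69, 70}
insert 44 → {44, 62, 64, 69, 70}
insert 24 → {24, 44, 62, 64, 69, 70}
pop-min → 24; now {44, 62, 64, 69, 70}
insert 55 → {44, 55, 62, 64, 69, 70}
insert 26 → {26, 44, 55, 62, 64, 69, 70}
pop-min → 26; now {44, 55, 62, 64, 69, 70}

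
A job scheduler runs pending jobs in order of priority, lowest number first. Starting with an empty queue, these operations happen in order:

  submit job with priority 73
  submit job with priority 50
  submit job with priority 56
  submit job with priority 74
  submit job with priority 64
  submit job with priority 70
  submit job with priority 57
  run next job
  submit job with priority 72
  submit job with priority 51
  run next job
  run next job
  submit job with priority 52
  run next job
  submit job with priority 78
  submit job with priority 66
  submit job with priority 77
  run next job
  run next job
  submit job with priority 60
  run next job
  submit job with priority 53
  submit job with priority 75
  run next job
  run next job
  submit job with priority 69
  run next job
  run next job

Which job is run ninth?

insert 73 → {73}
insert 50 → {50, 73}
insert 56 → {50, 56, 73}
insert 74 → {50, 56, 73, 74}
insert 64 → {50, 56, 64, 73, 74}
insert 70 → {50, 56, 64, 70, 73, 74}
insert 57 → {50, 56, 57, 64, 70, 73, 74}
run next job → 50; now {56, 57, 64, 70, 73, 74}
insert 72 → {56, 57, 64, 70, 72, 73, 74}
insert 51 → {51, 56, 57, 64, 70, 72, 73, 74}
run next job → 51; now {56, 57, 64, 70, 72, 73, 74}
run next job → 56; now {57, 64, 70, 72, 73, 74}
insert 52 → {52, 57, 64, 70, 72, 73, 74}
run next job → 52; now {57, 64, 70, 72, 73, 74}
insert 78 → {57, 64, 70, 72, 73, 74, 78}
insert 66 → {57, 64, 66, 70, 72, 73, 74, 78}
insert 77 → {57, 64, 66, 70, 72, 73, 74, 77, 78}
run next job → 57; now {64, 66, 70, 72, 73, 74, 77, 78}
run next job → 64; now {66, 70, 72, 73, 74, 77, 78}
insert 60 → {60, 66, 70, 72, 73, 74, 77, 78}
run next job → 60; now {66, 70, 72, 73, 74, 77, 78}
insert 53 → {53, 66, 70, 72, 73, 74, 77, 78}
insert 75 → {53, 66, 70, 72, 73, 74, 75, 77, 78}
run next job → 53; now {66, 70, 72, 73, 74, 75, 77, 78}
run next job → 66; now {70, 72, 73, 74, 75, 77, 78}
insert 69 → {69, 70, 72, 73, 74, 75, 77, 78}
run next job → 69; now {70, 72, 73, 74, 75, 77, 78}
run next job → 70; now {72, 73, 74, 75, 77, 78}

66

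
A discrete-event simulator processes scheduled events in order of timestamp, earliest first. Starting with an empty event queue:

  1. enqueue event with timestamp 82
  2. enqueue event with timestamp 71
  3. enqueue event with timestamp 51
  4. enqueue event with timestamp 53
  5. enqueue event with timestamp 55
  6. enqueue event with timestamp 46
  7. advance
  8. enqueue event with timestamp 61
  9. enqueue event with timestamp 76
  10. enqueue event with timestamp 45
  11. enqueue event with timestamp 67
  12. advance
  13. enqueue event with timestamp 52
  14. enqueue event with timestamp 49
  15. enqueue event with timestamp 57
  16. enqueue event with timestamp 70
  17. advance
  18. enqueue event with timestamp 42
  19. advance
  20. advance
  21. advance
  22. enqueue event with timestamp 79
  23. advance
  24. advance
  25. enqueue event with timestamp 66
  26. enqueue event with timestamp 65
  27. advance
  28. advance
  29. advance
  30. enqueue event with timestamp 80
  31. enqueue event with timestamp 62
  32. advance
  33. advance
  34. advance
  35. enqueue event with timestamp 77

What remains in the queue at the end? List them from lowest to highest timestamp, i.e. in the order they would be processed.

insert 82 → {82}
insert 71 → {71, 82}
insert 51 → {51, 71, 82}
insert 53 → {51, 53, 71, 82}
insert 55 → {51, 53, 55, 71, 82}
insert 46 → {46, 51, 53, 55, 71, 82}
advance → 46; now {51, 53, 55, 71, 82}
insert 61 → {51, 53, 55, 61, 71, 82}
insert 76 → {51, 53, 55, 61, 71, 76, 82}
insert 45 → {45, 51, 53, 55, 61, 71, 76, 82}
insert 67 → {45, 51, 53, 55, 61, 67, 71, 76, 82}
advance → 45; now {51, 53, 55, 61, 67, 71, 76, 82}
insert 52 → {51, 52, 53, 55, 61, 67, 71, 76, 82}
insert 49 → {49, 51, 52, 53, 55, 61, 67, 71, 76, 82}
insert 57 → {49, 51, 52, 53, 55, 57, 61, 67, 71, 76, 82}
insert 70 → {49, 51, 52, 53, 55, 57, 61, 67, 70, 71, 76, 82}
advance → 49; now {51, 52, 53, 55, 57, 61, 67, 70, 71, 76, 82}
insert 42 → {42, 51, 52, 53, 55, 57, 61, 67, 70, 71, 76, 82}
advance → 42; now {51, 52, 53, 55, 57, 61, 67, 70, 71, 76, 82}
advance → 51; now {52, 53, 55, 57, 61, 67, 70, 71, 76, 82}
advance → 52; now {53, 55, 57, 61, 67, 70, 71, 76, 82}
insert 79 → {53, 55, 57, 61, 67, 70, 71, 76, 79, 82}
advance → 53; now {55, 57, 61, 67, 70, 71, 76, 79, 82}
advance → 55; now {57, 61, 67, 70, 71, 76, 79, 82}
insert 66 → {57, 61, 66, 67, 70, 71, 76, 79, 82}
insert 65 → {57, 61, 65, 66, 67, 70, 71, 76, 79, 82}
advance → 57; now {61, 65, 66, 67, 70, 71, 76, 79, 82}
advance → 61; now {65, 66, 67, 70, 71, 76, 79, 82}
advance → 65; now {66, 67, 70, 71, 76, 79, 82}
insert 80 → {66, 67, 70, 71, 76, 79, 80, 82}
insert 62 → {62, 66, 67, 70, 71, 76, 79, 80, 82}
advance → 62; now {66, 67, 70, 71, 76, 79, 80, 82}
advance → 66; now {67, 70, 71, 76, 79, 80, 82}
advance → 67; now {70, 71, 76, 79, 80, 82}
insert 77 → {70, 71, 76, 77, 79, 80, 82}

70, 71, 76, 77, 79, 80, 82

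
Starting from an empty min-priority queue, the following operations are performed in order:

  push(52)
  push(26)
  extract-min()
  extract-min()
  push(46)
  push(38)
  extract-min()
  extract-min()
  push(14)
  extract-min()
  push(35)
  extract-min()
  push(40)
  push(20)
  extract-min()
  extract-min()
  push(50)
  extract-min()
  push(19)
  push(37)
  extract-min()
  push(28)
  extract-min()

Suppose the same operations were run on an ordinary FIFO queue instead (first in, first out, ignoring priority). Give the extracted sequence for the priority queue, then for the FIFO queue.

insert 52 → {52}
insert 26 → {26, 52}
extract-min → 26; now {52}
extract-min → 52; now {}
insert 46 → {46}
insert 38 → {38, 46}
extract-min → 38; now {46}
extract-min → 46; now {}
insert 14 → {14}
extract-min → 14; now {}
insert 35 → {35}
extract-min → 35; now {}
insert 40 → {40}
insert 20 → {20, 40}
extract-min → 20; now {40}
extract-min → 40; now {}
insert 50 → {50}
extract-min → 50; now {}
insert 19 → {19}
insert 37 → {19, 37}
extract-min → 19; now {37}
insert 28 → {28, 37}
extract-min → 28; now {37}

priority queue: [26, 52, 38, 46, 14, 35, 20, 40, 50, 19, 28]; FIFO queue: [52, 26, 46, 38, 14, 35, 40, 20, 50, 19, 37]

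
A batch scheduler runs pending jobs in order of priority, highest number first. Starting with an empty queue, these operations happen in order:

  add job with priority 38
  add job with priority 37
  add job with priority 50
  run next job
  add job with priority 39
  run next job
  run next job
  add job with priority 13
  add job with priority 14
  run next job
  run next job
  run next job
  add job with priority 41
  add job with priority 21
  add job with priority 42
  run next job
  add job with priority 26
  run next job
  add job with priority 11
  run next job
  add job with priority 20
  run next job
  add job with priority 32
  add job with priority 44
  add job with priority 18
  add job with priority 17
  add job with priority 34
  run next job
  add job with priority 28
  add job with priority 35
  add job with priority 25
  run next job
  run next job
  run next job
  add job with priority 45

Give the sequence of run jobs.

50, 39, 38, 37, 14, 13, 42, 41, 26, 21, 44, 35, 34, 32

insert 38 → {38}
insert 37 → {38, 37}
insert 50 → {50, 38, 37}
run next job → 50; now {38, 37}
insert 39 → {39, 38, 37}
run next job → 39; now {38, 37}
run next job → 38; now {37}
insert 13 → {37, 13}
insert 14 → {37, 14, 13}
run next job → 37; now {14, 13}
run next job → 14; now {13}
run next job → 13; now {}
insert 41 → {41}
insert 21 → {41, 21}
insert 42 → {42, 41, 21}
run next job → 42; now {41, 21}
insert 26 → {41, 26, 21}
run next job → 41; now {26, 21}
insert 11 → {26, 21, 11}
run next job → 26; now {21, 11}
insert 20 → {21, 20, 11}
run next job → 21; now {20, 11}
insert 32 → {32, 20, 11}
insert 44 → {44, 32, 20, 11}
insert 18 → {44, 32, 20, 18, 11}
insert 17 → {44, 32, 20, 18, 17, 11}
insert 34 → {44, 34, 32, 20, 18, 17, 11}
run next job → 44; now {34, 32, 20, 18, 17, 11}
insert 28 → {34, 32, 28, 20, 18, 17, 11}
insert 35 → {35, 34, 32, 28, 20, 18, 17, 11}
insert 25 → {35, 34, 32, 28, 25, 20, 18, 17, 11}
run next job → 35; now {34, 32, 28, 25, 20, 18, 17, 11}
run next job → 34; now {32, 28, 25, 20, 18, 17, 11}
run next job → 32; now {28, 25, 20, 18, 17, 11}
insert 45 → {45, 28, 25, 20, 18, 17, 11}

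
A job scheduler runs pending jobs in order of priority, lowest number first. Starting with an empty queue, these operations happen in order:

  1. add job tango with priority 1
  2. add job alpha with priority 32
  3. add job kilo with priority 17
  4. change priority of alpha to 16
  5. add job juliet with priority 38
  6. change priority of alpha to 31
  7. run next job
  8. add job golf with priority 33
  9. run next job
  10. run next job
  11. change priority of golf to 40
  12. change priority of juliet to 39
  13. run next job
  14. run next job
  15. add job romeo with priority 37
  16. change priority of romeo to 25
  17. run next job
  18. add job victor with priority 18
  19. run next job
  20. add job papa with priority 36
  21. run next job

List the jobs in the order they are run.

add tango (priority 1) → {tango:1}
add alpha (priority 32) → {tango:1, alpha:32}
add kilo (priority 17) → {tango:1, kilo:17, alpha:32}
update alpha to priority 16 → {tango:1, alpha:16, kilo:17}
add juliet (priority 38) → {tango:1, alpha:16, kilo:17, juliet:38}
update alpha to priority 31 → {tango:1, kilo:17, alpha:31, juliet:38}
run next job → tango; now {kilo:17, alpha:31, juliet:38}
add golf (priority 33) → {kilo:17, alpha:31, golf:33, juliet:38}
run next job → kilo; now {alpha:31, golf:33, juliet:38}
run next job → alpha; now {golf:33, juliet:38}
update golf to priority 40 → {juliet:38, golf:40}
update juliet to priority 39 → {juliet:39, golf:40}
run next job → juliet; now {golf:40}
run next job → golf; now {}
add romeo (priority 37) → {romeo:37}
update romeo to priority 25 → {romeo:25}
run next job → romeo; now {}
add victor (priority 18) → {victor:18}
run next job → victor; now {}
add papa (priority 36) → {papa:36}
run next job → papa; now {}

tango → kilo → alpha → juliet → golf → romeo → victor → papa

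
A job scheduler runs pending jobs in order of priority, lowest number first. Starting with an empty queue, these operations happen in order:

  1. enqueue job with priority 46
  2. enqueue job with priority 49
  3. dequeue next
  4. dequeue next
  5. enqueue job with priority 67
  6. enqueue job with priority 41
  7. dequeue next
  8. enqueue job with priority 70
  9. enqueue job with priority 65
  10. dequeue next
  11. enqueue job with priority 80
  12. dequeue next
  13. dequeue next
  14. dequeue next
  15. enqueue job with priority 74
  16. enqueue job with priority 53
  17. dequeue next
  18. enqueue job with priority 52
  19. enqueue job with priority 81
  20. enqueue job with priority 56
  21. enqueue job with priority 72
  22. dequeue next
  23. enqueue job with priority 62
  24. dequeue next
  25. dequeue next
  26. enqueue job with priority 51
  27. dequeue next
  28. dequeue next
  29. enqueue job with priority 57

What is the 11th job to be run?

62

insert 46 → {46}
insert 49 → {46, 49}
dequeue next → 46; now {49}
dequeue next → 49; now {}
insert 67 → {67}
insert 41 → {41, 67}
dequeue next → 41; now {67}
insert 70 → {67, 70}
insert 65 → {65, 67, 70}
dequeue next → 65; now {67, 70}
insert 80 → {67, 70, 80}
dequeue next → 67; now {70, 80}
dequeue next → 70; now {80}
dequeue next → 80; now {}
insert 74 → {74}
insert 53 → {53, 74}
dequeue next → 53; now {74}
insert 52 → {52, 74}
insert 81 → {52, 74, 81}
insert 56 → {52, 56, 74, 81}
insert 72 → {52, 56, 72, 74, 81}
dequeue next → 52; now {56, 72, 74, 81}
insert 62 → {56, 62, 72, 74, 81}
dequeue next → 56; now {62, 72, 74, 81}
dequeue next → 62; now {72, 74, 81}
insert 51 → {51, 72, 74, 81}
dequeue next → 51; now {72, 74, 81}
dequeue next → 72; now {74, 81}
insert 57 → {57, 74, 81}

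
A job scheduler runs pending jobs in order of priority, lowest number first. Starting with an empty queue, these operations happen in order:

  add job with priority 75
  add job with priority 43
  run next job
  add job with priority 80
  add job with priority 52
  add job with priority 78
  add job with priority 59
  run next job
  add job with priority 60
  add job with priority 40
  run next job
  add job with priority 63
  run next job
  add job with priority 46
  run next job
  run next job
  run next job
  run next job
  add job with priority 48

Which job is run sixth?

60

insert 75 → {75}
insert 43 → {43, 75}
run next job → 43; now {75}
insert 80 → {75, 80}
insert 52 → {52, 75, 80}
insert 78 → {52, 75, 78, 80}
insert 59 → {52, 59, 75, 78, 80}
run next job → 52; now {59, 75, 78, 80}
insert 60 → {59, 60, 75, 78, 80}
insert 40 → {40, 59, 60, 75, 78, 80}
run next job → 40; now {59, 60, 75, 78, 80}
insert 63 → {59, 60, 63, 75, 78, 80}
run next job → 59; now {60, 63, 75, 78, 80}
insert 46 → {46, 60, 63, 75, 78, 80}
run next job → 46; now {60, 63, 75, 78, 80}
run next job → 60; now {63, 75, 78, 80}
run next job → 63; now {75, 78, 80}
run next job → 75; now {78, 80}
insert 48 → {48, 78, 80}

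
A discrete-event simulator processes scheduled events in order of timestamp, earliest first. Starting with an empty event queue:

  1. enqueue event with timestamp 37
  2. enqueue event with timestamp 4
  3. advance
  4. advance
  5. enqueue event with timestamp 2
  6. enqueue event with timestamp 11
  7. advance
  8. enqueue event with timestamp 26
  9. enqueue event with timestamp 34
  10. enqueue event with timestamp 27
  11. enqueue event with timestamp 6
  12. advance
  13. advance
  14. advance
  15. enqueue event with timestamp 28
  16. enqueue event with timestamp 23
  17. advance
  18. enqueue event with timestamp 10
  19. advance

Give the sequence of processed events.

4 → 37 → 2 → 6 → 11 → 26 → 23 → 10

insert 37 → {37}
insert 4 → {4, 37}
advance → 4; now {37}
advance → 37; now {}
insert 2 → {2}
insert 11 → {2, 11}
advance → 2; now {11}
insert 26 → {11, 26}
insert 34 → {11, 26, 34}
insert 27 → {11, 26, 27, 34}
insert 6 → {6, 11, 26, 27, 34}
advance → 6; now {11, 26, 27, 34}
advance → 11; now {26, 27, 34}
advance → 26; now {27, 34}
insert 28 → {27, 28, 34}
insert 23 → {23, 27, 28, 34}
advance → 23; now {27, 28, 34}
insert 10 → {10, 27, 28, 34}
advance → 10; now {27, 28, 34}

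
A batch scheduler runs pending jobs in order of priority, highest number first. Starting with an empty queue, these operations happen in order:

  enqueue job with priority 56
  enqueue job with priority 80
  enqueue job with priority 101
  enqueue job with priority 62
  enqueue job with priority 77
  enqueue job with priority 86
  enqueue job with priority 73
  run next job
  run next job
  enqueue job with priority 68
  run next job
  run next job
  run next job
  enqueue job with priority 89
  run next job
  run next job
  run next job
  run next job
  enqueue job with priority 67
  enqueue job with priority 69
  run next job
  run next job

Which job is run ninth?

56

insert 56 → {56}
insert 80 → {80, 56}
insert 101 → {101, 80, 56}
insert 62 → {101, 80, 62, 56}
insert 77 → {101, 80, 77, 62, 56}
insert 86 → {101, 86, 80, 77, 62, 56}
insert 73 → {101, 86, 80, 77, 73, 62, 56}
run next job → 101; now {86, 80, 77, 73, 62, 56}
run next job → 86; now {80, 77, 73, 62, 56}
insert 68 → {80, 77, 73, 68, 62, 56}
run next job → 80; now {77, 73, 68, 62, 56}
run next job → 77; now {73, 68, 62, 56}
run next job → 73; now {68, 62, 56}
insert 89 → {89, 68, 62, 56}
run next job → 89; now {68, 62, 56}
run next job → 68; now {62, 56}
run next job → 62; now {56}
run next job → 56; now {}
insert 67 → {67}
insert 69 → {69, 67}
run next job → 69; now {67}
run next job → 67; now {}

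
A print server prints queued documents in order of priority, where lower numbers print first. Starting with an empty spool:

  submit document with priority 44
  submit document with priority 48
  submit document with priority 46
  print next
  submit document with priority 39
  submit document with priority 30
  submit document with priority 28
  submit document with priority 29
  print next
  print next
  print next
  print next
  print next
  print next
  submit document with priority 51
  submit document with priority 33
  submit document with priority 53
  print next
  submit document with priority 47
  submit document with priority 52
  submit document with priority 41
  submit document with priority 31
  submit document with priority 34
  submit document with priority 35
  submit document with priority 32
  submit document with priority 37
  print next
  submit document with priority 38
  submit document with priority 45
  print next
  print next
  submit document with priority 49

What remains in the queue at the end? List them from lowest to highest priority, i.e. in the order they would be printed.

insert 44 → {44}
insert 48 → {44, 48}
insert 46 → {44, 46, 48}
print next → 44; now {46, 48}
insert 39 → {39, 46, 48}
insert 30 → {30, 39, 46, 48}
insert 28 → {28, 30, 39, 46, 48}
insert 29 → {28, 29, 30, 39, 46, 48}
print next → 28; now {29, 30, 39, 46, 48}
print next → 29; now {30, 39, 46, 48}
print next → 30; now {39, 46, 48}
print next → 39; now {46, 48}
print next → 46; now {48}
print next → 48; now {}
insert 51 → {51}
insert 33 → {33, 51}
insert 53 → {33, 51, 53}
print next → 33; now {51, 53}
insert 47 → {47, 51, 53}
insert 52 → {47, 51, 52, 53}
insert 41 → {41, 47, 51, 52, 53}
insert 31 → {31, 41, 47, 51, 52, 53}
insert 34 → {31, 34, 41, 47, 51, 52, 53}
insert 35 → {31, 34, 35, 41, 47, 51, 52, 53}
insert 32 → {31, 32, 34, 35, 41, 47, 51, 52, 53}
insert 37 → {31, 32, 34, 35, 37, 41, 47, 51, 52, 53}
print next → 31; now {32, 34, 35, 37, 41, 47, 51, 52, 53}
insert 38 → {32, 34, 35, 37, 38, 41, 47, 51, 52, 53}
insert 45 → {32, 34, 35, 37, 38, 41, 45, 47, 51, 52, 53}
print next → 32; now {34, 35, 37, 38, 41, 45, 47, 51, 52, 53}
print next → 34; now {35, 37, 38, 41, 45, 47, 51, 52, 53}
insert 49 → {35, 37, 38, 41, 45, 47, 49, 51, 52, 53}

35, 37, 38, 41, 45, 47, 49, 51, 52, 53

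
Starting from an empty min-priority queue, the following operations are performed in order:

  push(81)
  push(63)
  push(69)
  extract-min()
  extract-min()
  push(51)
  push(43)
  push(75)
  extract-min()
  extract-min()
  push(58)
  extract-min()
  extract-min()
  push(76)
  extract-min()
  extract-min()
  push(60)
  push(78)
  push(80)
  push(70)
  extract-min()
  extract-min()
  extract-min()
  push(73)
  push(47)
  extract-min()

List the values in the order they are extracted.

[63, 69, 43, 51, 58, 75, 76, 81, 60, 70, 78, 47]

insert 81 → {81}
insert 63 → {63, 81}
insert 69 → {63, 69, 81}
extract-min → 63; now {69, 81}
extract-min → 69; now {81}
insert 51 → {51, 81}
insert 43 → {43, 51, 81}
insert 75 → {43, 51, 75, 81}
extract-min → 43; now {51, 75, 81}
extract-min → 51; now {75, 81}
insert 58 → {58, 75, 81}
extract-min → 58; now {75, 81}
extract-min → 75; now {81}
insert 76 → {76, 81}
extract-min → 76; now {81}
extract-min → 81; now {}
insert 60 → {60}
insert 78 → {60, 78}
insert 80 → {60, 78, 80}
insert 70 → {60, 70, 78, 80}
extract-min → 60; now {70, 78, 80}
extract-min → 70; now {78, 80}
extract-min → 78; now {80}
insert 73 → {73, 80}
insert 47 → {47, 73, 80}
extract-min → 47; now {73, 80}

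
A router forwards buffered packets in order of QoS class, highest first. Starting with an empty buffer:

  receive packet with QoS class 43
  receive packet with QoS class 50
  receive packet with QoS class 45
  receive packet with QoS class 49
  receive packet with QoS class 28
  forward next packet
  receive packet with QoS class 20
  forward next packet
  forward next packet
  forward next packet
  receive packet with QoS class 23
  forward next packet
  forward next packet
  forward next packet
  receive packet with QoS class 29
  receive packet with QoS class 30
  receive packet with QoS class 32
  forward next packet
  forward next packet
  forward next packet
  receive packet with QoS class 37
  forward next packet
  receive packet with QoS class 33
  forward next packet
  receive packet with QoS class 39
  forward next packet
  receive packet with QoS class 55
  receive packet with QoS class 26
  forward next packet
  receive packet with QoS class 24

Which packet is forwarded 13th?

insert 43 → {43}
insert 50 → {50, 43}
insert 45 → {50, 45, 43}
insert 49 → {50, 49, 45, 43}
insert 28 → {50, 49, 45, 43, 28}
forward next packet → 50; now {49, 45, 43, 28}
insert 20 → {49, 45, 43, 28, 20}
forward next packet → 49; now {45, 43, 28, 20}
forward next packet → 45; now {43, 28, 20}
forward next packet → 43; now {28, 20}
insert 23 → {28, 23, 20}
forward next packet → 28; now {23, 20}
forward next packet → 23; now {20}
forward next packet → 20; now {}
insert 29 → {29}
insert 30 → {30, 29}
insert 32 → {32, 30, 29}
forward next packet → 32; now {30, 29}
forward next packet → 30; now {29}
forward next packet → 29; now {}
insert 37 → {37}
forward next packet → 37; now {}
insert 33 → {33}
forward next packet → 33; now {}
insert 39 → {39}
forward next packet → 39; now {}
insert 55 → {55}
insert 26 → {55, 26}
forward next packet → 55; now {26}
insert 24 → {26, 24}

39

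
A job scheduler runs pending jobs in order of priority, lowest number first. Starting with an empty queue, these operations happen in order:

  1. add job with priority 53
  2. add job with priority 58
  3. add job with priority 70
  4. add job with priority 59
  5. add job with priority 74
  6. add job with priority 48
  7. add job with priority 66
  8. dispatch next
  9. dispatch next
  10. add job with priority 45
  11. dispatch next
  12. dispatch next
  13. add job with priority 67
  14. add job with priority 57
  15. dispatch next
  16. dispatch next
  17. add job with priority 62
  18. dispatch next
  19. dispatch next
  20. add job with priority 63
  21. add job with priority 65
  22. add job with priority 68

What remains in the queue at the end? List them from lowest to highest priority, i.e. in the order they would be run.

insert 53 → {53}
insert 58 → {53, 58}
insert 70 → {53, 58, 70}
insert 59 → {53, 58, 59, 70}
insert 74 → {53, 58, 59, 70, 74}
insert 48 → {48, 53, 58, 59, 70, 74}
insert 66 → {48, 53, 58, 59, 66, 70, 74}
dispatch next → 48; now {53, 58, 59, 66, 70, 74}
dispatch next → 53; now {58, 59, 66, 70, 74}
insert 45 → {45, 58, 59, 66, 70, 74}
dispatch next → 45; now {58, 59, 66, 70, 74}
dispatch next → 58; now {59, 66, 70, 74}
insert 67 → {59, 66, 67, 70, 74}
insert 57 → {57, 59, 66, 67, 70, 74}
dispatch next → 57; now {59, 66, 67, 70, 74}
dispatch next → 59; now {66, 67, 70, 74}
insert 62 → {62, 66, 67, 70, 74}
dispatch next → 62; now {66, 67, 70, 74}
dispatch next → 66; now {67, 70, 74}
insert 63 → {63, 67, 70, 74}
insert 65 → {63, 65, 67, 70, 74}
insert 68 → {63, 65, 67, 68, 70, 74}

63, 65, 67, 68, 70, 74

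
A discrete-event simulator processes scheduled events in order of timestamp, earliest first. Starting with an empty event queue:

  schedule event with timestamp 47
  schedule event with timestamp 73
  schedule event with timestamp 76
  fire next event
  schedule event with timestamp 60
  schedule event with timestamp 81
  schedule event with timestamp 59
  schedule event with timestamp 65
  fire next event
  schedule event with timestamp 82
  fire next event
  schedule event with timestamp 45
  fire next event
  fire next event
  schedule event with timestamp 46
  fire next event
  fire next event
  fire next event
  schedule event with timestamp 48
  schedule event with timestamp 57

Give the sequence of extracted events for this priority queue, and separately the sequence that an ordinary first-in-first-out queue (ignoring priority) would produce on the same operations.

priority queue: 47, 59, 60, 45, 65, 46, 73, 76; FIFO queue: 47, 73, 76, 60, 81, 59, 65, 82

insert 47 → {47}
insert 73 → {47, 73}
insert 76 → {47, 73, 76}
fire next event → 47; now {73, 76}
insert 60 → {60, 73, 76}
insert 81 → {60, 73, 76, 81}
insert 59 → {59, 60, 73, 76, 81}
insert 65 → {59, 60, 65, 73, 76, 81}
fire next event → 59; now {60, 65, 73, 76, 81}
insert 82 → {60, 65, 73, 76, 81, 82}
fire next event → 60; now {65, 73, 76, 81, 82}
insert 45 → {45, 65, 73, 76, 81, 82}
fire next event → 45; now {65, 73, 76, 81, 82}
fire next event → 65; now {73, 76, 81, 82}
insert 46 → {46, 73, 76, 81, 82}
fire next event → 46; now {73, 76, 81, 82}
fire next event → 73; now {76, 81, 82}
fire next event → 76; now {81, 82}
insert 48 → {48, 81, 82}
insert 57 → {48, 57, 81, 82}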